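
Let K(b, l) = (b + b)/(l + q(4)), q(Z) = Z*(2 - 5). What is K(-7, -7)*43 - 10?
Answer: 412/19 ≈ 21.684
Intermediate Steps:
q(Z) = -3*Z (q(Z) = Z*(-3) = -3*Z)
K(b, l) = 2*b/(-12 + l) (K(b, l) = (b + b)/(l - 3*4) = (2*b)/(l - 12) = (2*b)/(-12 + l) = 2*b/(-12 + l))
K(-7, -7)*43 - 10 = (2*(-7)/(-12 - 7))*43 - 10 = (2*(-7)/(-19))*43 - 10 = (2*(-7)*(-1/19))*43 - 10 = (14/19)*43 - 10 = 602/19 - 10 = 412/19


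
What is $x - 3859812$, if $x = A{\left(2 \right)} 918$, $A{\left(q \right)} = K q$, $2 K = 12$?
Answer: $-3848796$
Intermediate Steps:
$K = 6$ ($K = \frac{1}{2} \cdot 12 = 6$)
$A{\left(q \right)} = 6 q$
$x = 11016$ ($x = 6 \cdot 2 \cdot 918 = 12 \cdot 918 = 11016$)
$x - 3859812 = 11016 - 3859812 = -3848796$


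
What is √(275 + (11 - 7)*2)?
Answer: √283 ≈ 16.823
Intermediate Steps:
√(275 + (11 - 7)*2) = √(275 + 4*2) = √(275 + 8) = √283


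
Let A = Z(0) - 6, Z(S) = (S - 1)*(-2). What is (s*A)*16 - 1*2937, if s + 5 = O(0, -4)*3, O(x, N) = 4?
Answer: -3385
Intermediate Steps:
Z(S) = 2 - 2*S (Z(S) = (-1 + S)*(-2) = 2 - 2*S)
A = -4 (A = (2 - 2*0) - 6 = (2 + 0) - 6 = 2 - 6 = -4)
s = 7 (s = -5 + 4*3 = -5 + 12 = 7)
(s*A)*16 - 1*2937 = (7*(-4))*16 - 1*2937 = -28*16 - 2937 = -448 - 2937 = -3385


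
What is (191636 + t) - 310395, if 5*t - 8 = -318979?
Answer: -912766/5 ≈ -1.8255e+5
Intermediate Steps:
t = -318971/5 (t = 8/5 + (⅕)*(-318979) = 8/5 - 318979/5 = -318971/5 ≈ -63794.)
(191636 + t) - 310395 = (191636 - 318971/5) - 310395 = 639209/5 - 310395 = -912766/5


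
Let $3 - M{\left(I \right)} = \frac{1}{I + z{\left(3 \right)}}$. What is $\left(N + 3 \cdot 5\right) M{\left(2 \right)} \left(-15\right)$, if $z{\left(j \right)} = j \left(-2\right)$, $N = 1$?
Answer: $-780$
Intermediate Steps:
$z{\left(j \right)} = - 2 j$
$M{\left(I \right)} = 3 - \frac{1}{-6 + I}$ ($M{\left(I \right)} = 3 - \frac{1}{I - 6} = 3 - \frac{1}{-6 + I}$)
$\left(N + 3 \cdot 5\right) M{\left(2 \right)} \left(-15\right) = \left(1 + 3 \cdot 5\right) \frac{-19 + 3 \cdot 2}{-6 + 2} \left(-15\right) = \left(1 + 15\right) \frac{-19 + 6}{-4} \left(-15\right) = 16 \left(\left(- \frac{1}{4}\right) \left(-13\right)\right) \left(-15\right) = 16 \cdot \frac{13}{4} \left(-15\right) = 52 \left(-15\right) = -780$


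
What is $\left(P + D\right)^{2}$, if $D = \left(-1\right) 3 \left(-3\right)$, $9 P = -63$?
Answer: $4$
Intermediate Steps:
$P = -7$ ($P = \frac{1}{9} \left(-63\right) = -7$)
$D = 9$ ($D = \left(-3\right) \left(-3\right) = 9$)
$\left(P + D\right)^{2} = \left(-7 + 9\right)^{2} = 2^{2} = 4$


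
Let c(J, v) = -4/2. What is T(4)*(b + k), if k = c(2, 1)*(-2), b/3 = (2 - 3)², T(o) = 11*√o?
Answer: 154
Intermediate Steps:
c(J, v) = -2 (c(J, v) = -4*½ = -2)
b = 3 (b = 3*(2 - 3)² = 3*(-1)² = 3*1 = 3)
k = 4 (k = -2*(-2) = 4)
T(4)*(b + k) = (11*√4)*(3 + 4) = (11*2)*7 = 22*7 = 154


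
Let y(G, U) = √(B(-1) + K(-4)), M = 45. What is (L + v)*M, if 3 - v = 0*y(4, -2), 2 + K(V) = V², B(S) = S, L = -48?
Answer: -2025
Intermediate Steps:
K(V) = -2 + V²
y(G, U) = √13 (y(G, U) = √(-1 + (-2 + (-4)²)) = √(-1 + (-2 + 16)) = √(-1 + 14) = √13)
v = 3 (v = 3 - 0*√13 = 3 - 1*0 = 3 + 0 = 3)
(L + v)*M = (-48 + 3)*45 = -45*45 = -2025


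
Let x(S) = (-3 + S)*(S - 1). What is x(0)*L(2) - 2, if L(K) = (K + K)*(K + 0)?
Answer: 22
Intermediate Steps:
x(S) = (-1 + S)*(-3 + S) (x(S) = (-3 + S)*(-1 + S) = (-1 + S)*(-3 + S))
L(K) = 2*K² (L(K) = (2*K)*K = 2*K²)
x(0)*L(2) - 2 = (3 + 0² - 4*0)*(2*2²) - 2 = (3 + 0 + 0)*(2*4) - 2 = 3*8 - 2 = 24 - 2 = 22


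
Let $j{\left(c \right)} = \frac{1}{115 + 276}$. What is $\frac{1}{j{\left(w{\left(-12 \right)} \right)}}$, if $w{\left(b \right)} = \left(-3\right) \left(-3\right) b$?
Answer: $391$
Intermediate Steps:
$w{\left(b \right)} = 9 b$
$j{\left(c \right)} = \frac{1}{391}$
$\frac{1}{j{\left(w{\left(-12 \right)} \right)}} = \frac{1}{\frac{1}{391}} = 391$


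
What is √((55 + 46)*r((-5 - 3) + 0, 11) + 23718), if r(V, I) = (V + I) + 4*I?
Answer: √28465 ≈ 168.72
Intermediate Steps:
r(V, I) = V + 5*I (r(V, I) = (I + V) + 4*I = V + 5*I)
√((55 + 46)*r((-5 - 3) + 0, 11) + 23718) = √((55 + 46)*(((-5 - 3) + 0) + 5*11) + 23718) = √(101*((-8 + 0) + 55) + 23718) = √(101*(-8 + 55) + 23718) = √(101*47 + 23718) = √(4747 + 23718) = √28465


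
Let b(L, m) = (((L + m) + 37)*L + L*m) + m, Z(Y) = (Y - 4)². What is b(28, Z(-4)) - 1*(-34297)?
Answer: 39765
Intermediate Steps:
Z(Y) = (-4 + Y)²
b(L, m) = m + L*m + L*(37 + L + m) (b(L, m) = ((37 + L + m)*L + L*m) + m = (L*(37 + L + m) + L*m) + m = (L*m + L*(37 + L + m)) + m = m + L*m + L*(37 + L + m))
b(28, Z(-4)) - 1*(-34297) = ((-4 - 4)² + 28² + 37*28 + 2*28*(-4 - 4)²) - 1*(-34297) = ((-8)² + 784 + 1036 + 2*28*(-8)²) + 34297 = (64 + 784 + 1036 + 2*28*64) + 34297 = (64 + 784 + 1036 + 3584) + 34297 = 5468 + 34297 = 39765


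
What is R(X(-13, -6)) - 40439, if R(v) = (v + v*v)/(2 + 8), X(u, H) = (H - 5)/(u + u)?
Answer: -273367233/6760 ≈ -40439.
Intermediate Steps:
X(u, H) = (-5 + H)/(2*u) (X(u, H) = (-5 + H)/((2*u)) = (-5 + H)*(1/(2*u)) = (-5 + H)/(2*u))
R(v) = v/10 + v**2/10 (R(v) = (v + v**2)/10 = (v + v**2)*(1/10) = v/10 + v**2/10)
R(X(-13, -6)) - 40439 = ((1/2)*(-5 - 6)/(-13))*(1 + (1/2)*(-5 - 6)/(-13))/10 - 40439 = ((1/2)*(-1/13)*(-11))*(1 + (1/2)*(-1/13)*(-11))/10 - 40439 = (1/10)*(11/26)*(1 + 11/26) - 40439 = (1/10)*(11/26)*(37/26) - 40439 = 407/6760 - 40439 = -273367233/6760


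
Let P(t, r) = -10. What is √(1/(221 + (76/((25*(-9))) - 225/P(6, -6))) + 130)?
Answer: 4*√97286895070/109423 ≈ 11.402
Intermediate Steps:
√(1/(221 + (76/((25*(-9))) - 225/P(6, -6))) + 130) = √(1/(221 + (76/((25*(-9))) - 225/(-10))) + 130) = √(1/(221 + (76/(-225) - 225*(-⅒))) + 130) = √(1/(221 + (76*(-1/225) + 45/2)) + 130) = √(1/(221 + (-76/225 + 45/2)) + 130) = √(1/(221 + 9973/450) + 130) = √(1/(109423/450) + 130) = √(450/109423 + 130) = √(14225440/109423) = 4*√97286895070/109423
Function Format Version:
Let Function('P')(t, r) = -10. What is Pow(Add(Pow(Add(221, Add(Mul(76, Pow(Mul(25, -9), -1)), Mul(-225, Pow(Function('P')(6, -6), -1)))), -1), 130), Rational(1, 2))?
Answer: Mul(Rational(4, 109423), Pow(97286895070, Rational(1, 2))) ≈ 11.402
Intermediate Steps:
Pow(Add(Pow(Add(221, Add(Mul(76, Pow(Mul(25, -9), -1)), Mul(-225, Pow(Function('P')(6, -6), -1)))), -1), 130), Rational(1, 2)) = Pow(Add(Pow(Add(221, Add(Mul(76, Pow(Mul(25, -9), -1)), Mul(-225, Pow(-10, -1)))), -1), 130), Rational(1, 2)) = Pow(Add(Pow(Add(221, Add(Mul(76, Pow(-225, -1)), Mul(-225, Rational(-1, 10)))), -1), 130), Rational(1, 2)) = Pow(Add(Pow(Add(221, Add(Mul(76, Rational(-1, 225)), Rational(45, 2))), -1), 130), Rational(1, 2)) = Pow(Add(Pow(Add(221, Add(Rational(-76, 225), Rational(45, 2))), -1), 130), Rational(1, 2)) = Pow(Add(Pow(Add(221, Rational(9973, 450)), -1), 130), Rational(1, 2)) = Pow(Add(Pow(Rational(109423, 450), -1), 130), Rational(1, 2)) = Pow(Add(Rational(450, 109423), 130), Rational(1, 2)) = Pow(Rational(14225440, 109423), Rational(1, 2)) = Mul(Rational(4, 109423), Pow(97286895070, Rational(1, 2)))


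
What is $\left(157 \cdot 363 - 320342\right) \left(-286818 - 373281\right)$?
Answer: $173837731749$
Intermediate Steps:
$\left(157 \cdot 363 - 320342\right) \left(-286818 - 373281\right) = \left(56991 - 320342\right) \left(-660099\right) = \left(-263351\right) \left(-660099\right) = 173837731749$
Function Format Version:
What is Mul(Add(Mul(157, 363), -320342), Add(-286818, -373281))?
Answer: 173837731749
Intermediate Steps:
Mul(Add(Mul(157, 363), -320342), Add(-286818, -373281)) = Mul(Add(56991, -320342), -660099) = Mul(-263351, -660099) = 173837731749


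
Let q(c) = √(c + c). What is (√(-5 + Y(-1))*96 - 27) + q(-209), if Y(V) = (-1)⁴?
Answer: -27 + 192*I + I*√418 ≈ -27.0 + 212.45*I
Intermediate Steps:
Y(V) = 1
q(c) = √2*√c (q(c) = √(2*c) = √2*√c)
(√(-5 + Y(-1))*96 - 27) + q(-209) = (√(-5 + 1)*96 - 27) + √2*√(-209) = (√(-4)*96 - 27) + √2*(I*√209) = ((2*I)*96 - 27) + I*√418 = (192*I - 27) + I*√418 = (-27 + 192*I) + I*√418 = -27 + 192*I + I*√418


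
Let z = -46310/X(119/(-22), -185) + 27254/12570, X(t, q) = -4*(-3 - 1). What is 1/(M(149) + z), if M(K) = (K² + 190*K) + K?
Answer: 50280/2401764641 ≈ 2.0935e-5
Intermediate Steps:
X(t, q) = 16 (X(t, q) = -4*(-4) = 16)
M(K) = K² + 191*K
z = -145420159/50280 (z = -46310/16 + 27254/12570 = -46310*1/16 + 27254*(1/12570) = -23155/8 + 13627/6285 = -145420159/50280 ≈ -2892.2)
1/(M(149) + z) = 1/(149*(191 + 149) - 145420159/50280) = 1/(149*340 - 145420159/50280) = 1/(50660 - 145420159/50280) = 1/(2401764641/50280) = 50280/2401764641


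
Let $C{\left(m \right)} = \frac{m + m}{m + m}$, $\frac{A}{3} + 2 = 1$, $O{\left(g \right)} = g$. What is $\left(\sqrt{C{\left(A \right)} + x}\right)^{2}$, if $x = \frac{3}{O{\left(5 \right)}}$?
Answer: $\frac{8}{5} \approx 1.6$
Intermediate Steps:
$A = -3$ ($A = -6 + 3 \cdot 1 = -6 + 3 = -3$)
$C{\left(m \right)} = 1$ ($C{\left(m \right)} = \frac{2 m}{2 m} = 2 m \frac{1}{2 m} = 1$)
$x = \frac{3}{5} \approx 0.6$
$\left(\sqrt{C{\left(A \right)} + x}\right)^{2} = \left(\sqrt{1 + \frac{3}{5}}\right)^{2} = \left(\sqrt{\frac{8}{5}}\right)^{2} = \left(\frac{2 \sqrt{10}}{5}\right)^{2} = \frac{8}{5}$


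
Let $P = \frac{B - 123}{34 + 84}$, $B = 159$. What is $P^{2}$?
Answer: $\frac{324}{3481} \approx 0.093077$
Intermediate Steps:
$P = \frac{18}{59}$ ($P = \frac{159 - 123}{34 + 84} = \frac{36}{118} = 36 \cdot \frac{1}{118} = \frac{18}{59} \approx 0.30508$)
$P^{2} = \left(\frac{18}{59}\right)^{2} = \frac{324}{3481}$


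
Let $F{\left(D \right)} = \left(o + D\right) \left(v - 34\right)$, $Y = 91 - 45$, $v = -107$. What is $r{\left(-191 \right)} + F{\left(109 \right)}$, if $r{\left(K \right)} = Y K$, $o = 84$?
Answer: $-35999$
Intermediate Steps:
$Y = 46$
$F{\left(D \right)} = -11844 - 141 D$ ($F{\left(D \right)} = \left(84 + D\right) \left(-107 - 34\right) = \left(84 + D\right) \left(-141\right) = -11844 - 141 D$)
$r{\left(K \right)} = 46 K$
$r{\left(-191 \right)} + F{\left(109 \right)} = 46 \left(-191\right) - 27213 = -8786 - 27213 = -35999$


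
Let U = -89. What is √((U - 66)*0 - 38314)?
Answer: I*√38314 ≈ 195.74*I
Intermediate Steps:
√((U - 66)*0 - 38314) = √((-89 - 66)*0 - 38314) = √(-155*0 - 38314) = √(0 - 38314) = √(-38314) = I*√38314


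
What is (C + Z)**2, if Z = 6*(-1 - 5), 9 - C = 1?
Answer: 784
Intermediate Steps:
C = 8 (C = 9 - 1*1 = 9 - 1 = 8)
Z = -36 (Z = 6*(-6) = -36)
(C + Z)**2 = (8 - 36)**2 = (-28)**2 = 784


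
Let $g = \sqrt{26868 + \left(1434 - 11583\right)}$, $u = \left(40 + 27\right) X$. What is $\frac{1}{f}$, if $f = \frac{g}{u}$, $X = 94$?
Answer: $\frac{6298 \sqrt{16719}}{16719} \approx 48.708$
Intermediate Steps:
$u = 6298$ ($u = \left(40 + 27\right) 94 = 67 \cdot 94 = 6298$)
$g = \sqrt{16719}$ ($g = \sqrt{26868 + \left(1434 - 11583\right)} = \sqrt{26868 - 10149} = \sqrt{16719} \approx 129.3$)
$f = \frac{\sqrt{16719}}{6298} \approx 0.020531$
$\frac{1}{f} = \frac{1}{\frac{1}{6298} \sqrt{16719}} = \frac{6298 \sqrt{16719}}{16719}$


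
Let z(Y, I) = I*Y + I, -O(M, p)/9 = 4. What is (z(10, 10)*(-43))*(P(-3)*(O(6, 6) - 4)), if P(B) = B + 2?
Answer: -189200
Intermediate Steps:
O(M, p) = -36 (O(M, p) = -9*4 = -36)
P(B) = 2 + B
z(Y, I) = I + I*Y
(z(10, 10)*(-43))*(P(-3)*(O(6, 6) - 4)) = ((10*(1 + 10))*(-43))*((2 - 3)*(-36 - 4)) = ((10*11)*(-43))*(-1*(-40)) = (110*(-43))*40 = -4730*40 = -189200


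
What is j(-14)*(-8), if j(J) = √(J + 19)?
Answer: -8*√5 ≈ -17.889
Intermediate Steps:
j(J) = √(19 + J)
j(-14)*(-8) = √(19 - 14)*(-8) = √5*(-8) = -8*√5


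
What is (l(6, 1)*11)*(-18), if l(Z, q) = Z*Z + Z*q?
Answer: -8316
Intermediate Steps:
l(Z, q) = Z² + Z*q
(l(6, 1)*11)*(-18) = ((6*(6 + 1))*11)*(-18) = ((6*7)*11)*(-18) = (42*11)*(-18) = 462*(-18) = -8316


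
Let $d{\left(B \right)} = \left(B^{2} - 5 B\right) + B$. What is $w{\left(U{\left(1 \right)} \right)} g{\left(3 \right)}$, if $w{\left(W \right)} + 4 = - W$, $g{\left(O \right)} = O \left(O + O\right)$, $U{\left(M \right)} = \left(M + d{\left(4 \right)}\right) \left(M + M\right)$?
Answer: $-108$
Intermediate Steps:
$d{\left(B \right)} = B^{2} - 4 B$
$U{\left(M \right)} = 2 M^{2}$ ($U{\left(M \right)} = \left(M + 4 \left(-4 + 4\right)\right) \left(M + M\right) = \left(M + 4 \cdot 0\right) 2 M = \left(M + 0\right) 2 M = M 2 M = 2 M^{2}$)
$g{\left(O \right)} = 2 O^{2}$ ($g{\left(O \right)} = O 2 O = 2 O^{2}$)
$w{\left(W \right)} = -4 - W$
$w{\left(U{\left(1 \right)} \right)} g{\left(3 \right)} = \left(-4 - 2 \cdot 1^{2}\right) 2 \cdot 3^{2} = \left(-4 - 2 \cdot 1\right) 2 \cdot 9 = \left(-4 - 2\right) 18 = \left(-6\right) 18 = -108$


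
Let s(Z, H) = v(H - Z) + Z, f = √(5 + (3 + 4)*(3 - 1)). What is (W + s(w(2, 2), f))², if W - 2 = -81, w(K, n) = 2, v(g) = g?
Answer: (79 - √19)² ≈ 5571.3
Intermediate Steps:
f = √19 (f = √(5 + 7*2) = √(5 + 14) = √19 ≈ 4.3589)
W = -79 (W = 2 - 81 = -79)
s(Z, H) = H (s(Z, H) = (H - Z) + Z = H)
(W + s(w(2, 2), f))² = (-79 + √19)²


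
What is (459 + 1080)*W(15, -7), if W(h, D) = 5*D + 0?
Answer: -53865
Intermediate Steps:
W(h, D) = 5*D
(459 + 1080)*W(15, -7) = (459 + 1080)*(5*(-7)) = 1539*(-35) = -53865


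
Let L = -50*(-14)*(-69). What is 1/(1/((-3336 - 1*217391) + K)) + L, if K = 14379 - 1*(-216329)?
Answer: -38319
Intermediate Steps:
K = 230708 (K = 14379 + 216329 = 230708)
L = -48300 (L = 700*(-69) = -48300)
1/(1/((-3336 - 1*217391) + K)) + L = 1/(1/((-3336 - 1*217391) + 230708)) - 48300 = 1/(1/((-3336 - 217391) + 230708)) - 48300 = 1/(1/(-220727 + 230708)) - 48300 = 1/(1/9981) - 48300 = 9981 - 48300 = -38319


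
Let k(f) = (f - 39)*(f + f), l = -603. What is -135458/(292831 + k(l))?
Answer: -135458/1067083 ≈ -0.12694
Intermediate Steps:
k(f) = 2*f*(-39 + f) (k(f) = (-39 + f)*(2*f) = 2*f*(-39 + f))
-135458/(292831 + k(l)) = -135458/(292831 + 2*(-603)*(-39 - 603)) = -135458/(292831 + 2*(-603)*(-642)) = -135458/(292831 + 774252) = -135458/1067083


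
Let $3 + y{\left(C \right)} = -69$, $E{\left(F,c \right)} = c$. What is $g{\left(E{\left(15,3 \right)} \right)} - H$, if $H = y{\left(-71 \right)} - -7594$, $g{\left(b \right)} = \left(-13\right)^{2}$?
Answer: $-7353$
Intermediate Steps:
$y{\left(C \right)} = -72$ ($y{\left(C \right)} = -3 - 69 = -72$)
$g{\left(b \right)} = 169$
$H = 7522$ ($H = -72 - -7594 = -72 + 7594 = 7522$)
$g{\left(E{\left(15,3 \right)} \right)} - H = 169 - 7522 = -7353$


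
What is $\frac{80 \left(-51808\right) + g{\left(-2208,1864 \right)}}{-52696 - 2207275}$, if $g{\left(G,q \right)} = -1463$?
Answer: $\frac{4146103}{2259971} \approx 1.8346$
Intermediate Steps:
$\frac{80 \left(-51808\right) + g{\left(-2208,1864 \right)}}{-52696 - 2207275} = \frac{80 \left(-51808\right) - 1463}{-52696 - 2207275} = \frac{-4144640 - 1463}{-2259971} = \left(-4146103\right) \left(- \frac{1}{2259971}\right) = \frac{4146103}{2259971}$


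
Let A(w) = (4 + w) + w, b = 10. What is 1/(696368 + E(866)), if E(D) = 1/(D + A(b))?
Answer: 890/619767521 ≈ 1.4360e-6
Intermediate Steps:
A(w) = 4 + 2*w
E(D) = 1/(24 + D) (E(D) = 1/(D + (4 + 2*10)) = 1/(D + (4 + 20)) = 1/(D + 24) = 1/(24 + D))
1/(696368 + E(866)) = 1/(696368 + 1/(24 + 866)) = 1/(696368 + 1/890) = 1/(619767521/890) = 890/619767521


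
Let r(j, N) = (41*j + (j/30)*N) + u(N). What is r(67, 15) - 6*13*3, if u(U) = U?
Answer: 5123/2 ≈ 2561.5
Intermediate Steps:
r(j, N) = N + 41*j + N*j/30 (r(j, N) = (41*j + (j/30)*N) + N = (41*j + N*j/30) + N = N + 41*j + N*j/30)
r(67, 15) - 6*13*3 = (15 + 41*67 + (1/30)*15*67) - 6*13*3 = (15 + 2747 + 67/2) - 78*3 = 5591/2 - 234 = 5123/2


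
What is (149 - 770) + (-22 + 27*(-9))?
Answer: -886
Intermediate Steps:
(149 - 770) + (-22 + 27*(-9)) = -621 + (-22 - 243) = -621 - 265 = -886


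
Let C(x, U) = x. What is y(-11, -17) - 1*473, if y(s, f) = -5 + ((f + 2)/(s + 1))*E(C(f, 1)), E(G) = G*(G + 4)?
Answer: -293/2 ≈ -146.50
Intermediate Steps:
E(G) = G*(4 + G)
y(s, f) = -5 + f*(2 + f)*(4 + f)/(1 + s) (y(s, f) = -5 + ((f + 2)/(s + 1))*(f*(4 + f)) = -5 + ((2 + f)/(1 + s))*(f*(4 + f)) = -5 + f*(2 + f)*(4 + f)/(1 + s))
y(-11, -17) - 1*473 = (-5 + (-17)³ - 5*(-11) + 6*(-17)² + 8*(-17))/(1 - 11) - 1*473 = (-5 - 4913 + 55 + 6*289 - 136)/(-10) - 473 = -(-5 - 4913 + 55 + 1734 - 136)/10 - 473 = -⅒*(-3265) - 473 = 653/2 - 473 = -293/2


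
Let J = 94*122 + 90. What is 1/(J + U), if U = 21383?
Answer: 1/32941 ≈ 3.0357e-5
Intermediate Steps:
J = 11558 (J = 11468 + 90 = 11558)
1/(J + U) = 1/(11558 + 21383) = 1/32941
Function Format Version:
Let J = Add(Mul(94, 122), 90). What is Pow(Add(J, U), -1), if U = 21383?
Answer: Rational(1, 32941) ≈ 3.0357e-5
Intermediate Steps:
J = 11558 (J = Add(11468, 90) = 11558)
Pow(Add(J, U), -1) = Pow(Add(11558, 21383), -1) = Pow(32941, -1) = Rational(1, 32941)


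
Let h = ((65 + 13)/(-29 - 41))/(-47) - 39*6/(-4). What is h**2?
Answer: 37072806849/10824100 ≈ 3425.0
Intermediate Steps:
h = 192543/3290 (h = (78/(-70))*(-1/47) - 234*(-1/4) = (78*(-1/70))*(-1/47) + 117/2 = -39/35*(-1/47) + 117/2 = 39/1645 + 117/2 = 192543/3290 ≈ 58.524)
h**2 = (192543/3290)**2 = 37072806849/10824100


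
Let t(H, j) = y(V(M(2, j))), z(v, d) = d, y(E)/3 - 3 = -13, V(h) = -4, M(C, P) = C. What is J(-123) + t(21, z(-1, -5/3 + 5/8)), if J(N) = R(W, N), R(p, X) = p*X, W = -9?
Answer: 1077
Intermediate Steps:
R(p, X) = X*p
J(N) = -9*N (J(N) = N*(-9) = -9*N)
y(E) = -30 (y(E) = 9 + 3*(-13) = 9 - 39 = -30)
t(H, j) = -30
J(-123) + t(21, z(-1, -5/3 + 5/8)) = -9*(-123) - 30 = 1107 - 30 = 1077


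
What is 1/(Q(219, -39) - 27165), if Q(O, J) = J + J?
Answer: -1/27243 ≈ -3.6707e-5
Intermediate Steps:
Q(O, J) = 2*J
1/(Q(219, -39) - 27165) = 1/(2*(-39) - 27165) = 1/(-78 - 27165) = 1/(-27243) = -1/27243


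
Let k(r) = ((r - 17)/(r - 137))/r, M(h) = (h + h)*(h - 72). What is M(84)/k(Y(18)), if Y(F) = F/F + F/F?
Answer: 36288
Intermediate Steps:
Y(F) = 2 (Y(F) = 1 + 1 = 2)
M(h) = 2*h*(-72 + h) (M(h) = (2*h)*(-72 + h) = 2*h*(-72 + h))
k(r) = (-17 + r)/(r*(-137 + r)) (k(r) = ((-17 + r)/(-137 + r))/r = (-17 + r)/(r*(-137 + r)))
M(84)/k(Y(18)) = (2*84*(-72 + 84))/(((-17 + 2)/(2*(-137 + 2)))) = (2*84*12)/(((½)*(-15)/(-135))) = 2016/(((½)*(-1/135)*(-15))) = 2016/(1/18) = 2016*18 = 36288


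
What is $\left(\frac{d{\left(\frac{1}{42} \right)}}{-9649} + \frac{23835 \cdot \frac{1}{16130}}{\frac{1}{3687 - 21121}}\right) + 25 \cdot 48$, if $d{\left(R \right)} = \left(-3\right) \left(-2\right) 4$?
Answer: $- \frac{382277391723}{15563837} \approx -24562.0$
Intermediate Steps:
$d{\left(R \right)} = 24$ ($d{\left(R \right)} = 6 \cdot 4 = 24$)
$\left(\frac{d{\left(\frac{1}{42} \right)}}{-9649} + \frac{23835 \cdot \frac{1}{16130}}{\frac{1}{3687 - 21121}}\right) + 25 \cdot 48 = \left(\frac{24}{-9649} + \frac{23835 \cdot \frac{1}{16130}}{\frac{1}{3687 - 21121}}\right) + 25 \cdot 48 = \left(24 \left(- \frac{1}{9649}\right) + \frac{23835 \cdot \frac{1}{16130}}{\frac{1}{-17434}}\right) + 1200 = \left(- \frac{24}{9649} + \frac{4767}{3226 \left(- \frac{1}{17434}\right)}\right) + 1200 = \left(- \frac{24}{9649} + \frac{4767}{3226} \left(-17434\right)\right) + 1200 = \left(- \frac{24}{9649} - \frac{41553939}{1613}\right) + 1200 = - \frac{400953996123}{15563837} + 1200 = - \frac{382277391723}{15563837}$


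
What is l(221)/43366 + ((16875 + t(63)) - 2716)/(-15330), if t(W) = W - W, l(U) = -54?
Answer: -307423507/332400390 ≈ -0.92486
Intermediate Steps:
t(W) = 0
l(221)/43366 + ((16875 + t(63)) - 2716)/(-15330) = -54/43366 + ((16875 + 0) - 2716)/(-15330) = -54*1/43366 + (16875 - 2716)*(-1/15330) = -27/21683 + 14159*(-1/15330) = -27/21683 - 14159/15330 = -307423507/332400390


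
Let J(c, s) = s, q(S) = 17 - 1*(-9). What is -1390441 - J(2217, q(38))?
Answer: -1390467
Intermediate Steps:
q(S) = 26 (q(S) = 17 + 9 = 26)
-1390441 - J(2217, q(38)) = -1390441 - 1*26 = -1390441 - 26 = -1390467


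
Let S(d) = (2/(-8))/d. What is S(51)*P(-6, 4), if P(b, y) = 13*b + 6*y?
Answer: 9/34 ≈ 0.26471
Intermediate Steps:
S(d) = -1/(4*d) (S(d) = (2*(-1/8))/d = -1/(4*d))
P(b, y) = 6*y + 13*b
S(51)*P(-6, 4) = (-1/4/51)*(6*4 + 13*(-6)) = (-1/4*1/51)*(24 - 78) = -1/204*(-54) = 9/34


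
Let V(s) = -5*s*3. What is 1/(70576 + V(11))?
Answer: 1/70411 ≈ 1.4202e-5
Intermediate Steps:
V(s) = -15*s
1/(70576 + V(11)) = 1/(70576 - 15*11) = 1/(70576 - 165) = 1/70411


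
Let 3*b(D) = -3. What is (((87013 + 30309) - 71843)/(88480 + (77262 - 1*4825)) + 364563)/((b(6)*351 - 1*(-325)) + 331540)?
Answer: 29332214875/26673119169 ≈ 1.0997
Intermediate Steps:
b(D) = -1 (b(D) = (1/3)*(-3) = -1)
(((87013 + 30309) - 71843)/(88480 + (77262 - 1*4825)) + 364563)/((b(6)*351 - 1*(-325)) + 331540) = (((87013 + 30309) - 71843)/(88480 + (77262 - 1*4825)) + 364563)/((-1*351 - 1*(-325)) + 331540) = ((117322 - 71843)/(88480 + (77262 - 4825)) + 364563)/((-351 + 325) + 331540) = (45479/(88480 + 72437) + 364563)/(-26 + 331540) = (45479/160917 + 364563)/331514 = (45479*(1/160917) + 364563)*(1/331514) = (45479/160917 + 364563)*(1/331514) = (58664429750/160917)*(1/331514) = 29332214875/26673119169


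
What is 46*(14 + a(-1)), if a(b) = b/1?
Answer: 598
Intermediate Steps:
a(b) = b (a(b) = b*1 = b)
46*(14 + a(-1)) = 46*(14 - 1) = 46*13 = 598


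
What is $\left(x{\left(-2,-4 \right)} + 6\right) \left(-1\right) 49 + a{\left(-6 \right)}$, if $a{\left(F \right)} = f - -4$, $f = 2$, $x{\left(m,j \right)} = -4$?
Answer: $-92$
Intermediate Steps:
$a{\left(F \right)} = 6$ ($a{\left(F \right)} = 2 - -4 = 2 + 4 = 6$)
$\left(x{\left(-2,-4 \right)} + 6\right) \left(-1\right) 49 + a{\left(-6 \right)} = \left(-4 + 6\right) \left(-1\right) 49 + 6 = 2 \left(-1\right) 49 + 6 = \left(-2\right) 49 + 6 = -98 + 6 = -92$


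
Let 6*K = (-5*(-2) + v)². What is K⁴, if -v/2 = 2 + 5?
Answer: 4096/81 ≈ 50.568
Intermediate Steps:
v = -14 (v = -2*(2 + 5) = -2*7 = -14)
K = 8/3 (K = (-5*(-2) - 14)²/6 = (10 - 14)²/6 = (⅙)*(-4)² = (⅙)*16 = 8/3 ≈ 2.6667)
K⁴ = (8/3)⁴ = 4096/81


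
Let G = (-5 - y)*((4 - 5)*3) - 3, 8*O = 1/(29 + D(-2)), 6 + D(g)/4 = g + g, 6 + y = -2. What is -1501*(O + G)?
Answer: 1586557/88 ≈ 18029.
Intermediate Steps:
y = -8 (y = -6 - 2 = -8)
D(g) = -24 + 8*g (D(g) = -24 + 4*(g + g) = -24 + 4*(2*g) = -24 + 8*g)
O = -1/88 (O = 1/(8*(29 + (-24 + 8*(-2)))) = 1/(8*(29 + (-24 - 16))) = 1/(8*(29 - 40)) = (⅛)/(-11) = (⅛)*(-1/11) = -1/88 ≈ -0.011364)
G = -12 (G = (-5 - 1*(-8))*((4 - 5)*3) - 3 = (-5 + 8)*(-1*3) - 3 = 3*(-3) - 3 = -9 - 3 = -12)
-1501*(O + G) = -1501*(-1/88 - 12) = -1501*(-1057/88) = 1586557/88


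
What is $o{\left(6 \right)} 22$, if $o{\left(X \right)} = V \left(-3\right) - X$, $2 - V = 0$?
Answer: $-264$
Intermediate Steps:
$V = 2$ ($V = 2 - 0 = 2 + 0 = 2$)
$o{\left(X \right)} = -6 - X$ ($o{\left(X \right)} = 2 \left(-3\right) - X = -6 - X$)
$o{\left(6 \right)} 22 = \left(-6 - 6\right) 22 = \left(-12\right) 22 = -264$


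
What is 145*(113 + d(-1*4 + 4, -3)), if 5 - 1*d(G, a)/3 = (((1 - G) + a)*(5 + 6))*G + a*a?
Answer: 14645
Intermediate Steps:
d(G, a) = 15 - 3*a² - 3*G*(11 - 11*G + 11*a) (d(G, a) = 15 - 3*((((1 - G) + a)*(5 + 6))*G + a*a) = 15 - 3*(((1 + a - G)*11)*G + a²) = 15 - 3*((11 - 11*G + 11*a)*G + a²) = 15 - 3*(G*(11 - 11*G + 11*a) + a²) = 15 - 3*(a² + G*(11 - 11*G + 11*a)) = 15 + (-3*a² - 3*G*(11 - 11*G + 11*a)) = 15 - 3*a² - 3*G*(11 - 11*G + 11*a))
145*(113 + d(-1*4 + 4, -3)) = 145*(113 + (15 - 33*(-1*4 + 4) - 3*(-3)² + 33*(-1*4 + 4)² - 33*(-1*4 + 4)*(-3))) = 145*(113 + (15 - 33*(-4 + 4) - 3*9 + 33*(-4 + 4)² - 33*(-4 + 4)*(-3))) = 145*(113 + (15 - 33*0 - 27 + 33*0² - 33*0*(-3))) = 145*(113 + (15 + 0 - 27 + 33*0 + 0)) = 145*(113 + (15 + 0 - 27 + 0 + 0)) = 145*(113 - 12) = 145*101 = 14645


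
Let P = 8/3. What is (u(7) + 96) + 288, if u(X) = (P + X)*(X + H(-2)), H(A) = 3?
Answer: 1442/3 ≈ 480.67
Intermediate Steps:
P = 8/3 (P = 8*(⅓) = 8/3 ≈ 2.6667)
u(X) = (3 + X)*(8/3 + X) (u(X) = (8/3 + X)*(X + 3) = (8/3 + X)*(3 + X) = (3 + X)*(8/3 + X))
(u(7) + 96) + 288 = ((8 + 7² + (17/3)*7) + 96) + 288 = ((8 + 49 + 119/3) + 96) + 288 = (290/3 + 96) + 288 = 578/3 + 288 = 1442/3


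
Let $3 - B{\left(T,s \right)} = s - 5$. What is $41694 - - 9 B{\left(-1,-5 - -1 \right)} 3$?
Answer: $42018$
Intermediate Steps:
$B{\left(T,s \right)} = 8 - s$ ($B{\left(T,s \right)} = 3 - \left(s - 5\right) = 3 - \left(-5 + s\right) = 8 - s$)
$41694 - - 9 B{\left(-1,-5 - -1 \right)} 3 = 41694 - - 9 \left(8 - \left(-5 - -1\right)\right) 3 = 41694 - - 9 \left(8 - \left(-5 + 1\right)\right) 3 = 41694 - - 9 \left(8 - -4\right) 3 = 41694 - - 9 \left(8 + 4\right) 3 = 41694 - \left(-9\right) 12 \cdot 3 = 41694 - \left(-108\right) 3 = 41694 - -324 = 41694 + 324 = 42018$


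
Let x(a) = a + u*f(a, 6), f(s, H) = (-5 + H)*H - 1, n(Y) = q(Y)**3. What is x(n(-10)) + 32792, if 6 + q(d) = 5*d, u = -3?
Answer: -142839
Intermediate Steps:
q(d) = -6 + 5*d
n(Y) = (-6 + 5*Y)**3
f(s, H) = -1 + H*(-5 + H) (f(s, H) = H*(-5 + H) - 1 = -1 + H*(-5 + H))
x(a) = -15 + a (x(a) = a - 3*(-1 + 6**2 - 5*6) = a - 3*(-1 + 36 - 30) = a - 3*5 = a - 15 = -15 + a)
x(n(-10)) + 32792 = (-15 + (-6 + 5*(-10))**3) + 32792 = (-15 + (-6 - 50)**3) + 32792 = (-15 + (-56)**3) + 32792 = (-15 - 175616) + 32792 = -175631 + 32792 = -142839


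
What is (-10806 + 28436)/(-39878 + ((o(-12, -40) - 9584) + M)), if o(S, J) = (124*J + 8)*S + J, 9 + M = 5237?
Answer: 1763/1515 ≈ 1.1637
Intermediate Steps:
M = 5228 (M = -9 + 5237 = 5228)
o(S, J) = J + S*(8 + 124*J) (o(S, J) = (8 + 124*J)*S + J = S*(8 + 124*J) + J = J + S*(8 + 124*J))
(-10806 + 28436)/(-39878 + ((o(-12, -40) - 9584) + M)) = (-10806 + 28436)/(-39878 + (((-40 + 8*(-12) + 124*(-40)*(-12)) - 9584) + 5228)) = 17630/(-39878 + (((-40 - 96 + 59520) - 9584) + 5228)) = 17630/(-39878 + ((59384 - 9584) + 5228)) = 17630/(-39878 + (49800 + 5228)) = 17630/(-39878 + 55028) = 17630/15150 = 17630*(1/15150) = 1763/1515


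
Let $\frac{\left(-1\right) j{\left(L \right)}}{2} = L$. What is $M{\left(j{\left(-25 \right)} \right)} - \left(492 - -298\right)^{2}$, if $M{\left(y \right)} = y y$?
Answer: $-621600$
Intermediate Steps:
$j{\left(L \right)} = - 2 L$
$M{\left(y \right)} = y^{2}$
$M{\left(j{\left(-25 \right)} \right)} - \left(492 - -298\right)^{2} = \left(\left(-2\right) \left(-25\right)\right)^{2} - \left(492 - -298\right)^{2} = 50^{2} - \left(492 + 298\right)^{2} = 2500 - 790^{2} = 2500 - 624100 = -621600$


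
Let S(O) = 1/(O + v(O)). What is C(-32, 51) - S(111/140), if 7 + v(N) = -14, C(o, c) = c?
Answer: 144419/2829 ≈ 51.049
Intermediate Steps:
v(N) = -21 (v(N) = -7 - 14 = -21)
S(O) = 1/(-21 + O) (S(O) = 1/(O - 21) = 1/(-21 + O))
C(-32, 51) - S(111/140) = 51 - 1/(-21 + 111/140) = 51 - 1/(-2829/140) = 51 - 1*(-140/2829) = 51 + 140/2829 = 144419/2829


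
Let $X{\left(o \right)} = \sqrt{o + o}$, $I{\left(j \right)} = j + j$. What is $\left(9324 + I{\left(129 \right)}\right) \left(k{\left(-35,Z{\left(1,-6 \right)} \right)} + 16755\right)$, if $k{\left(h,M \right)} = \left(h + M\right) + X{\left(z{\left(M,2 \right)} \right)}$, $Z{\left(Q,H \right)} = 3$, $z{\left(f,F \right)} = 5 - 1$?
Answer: $160239786 + 19164 \sqrt{2} \approx 1.6027 \cdot 10^{8}$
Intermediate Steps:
$z{\left(f,F \right)} = 4$ ($z{\left(f,F \right)} = 5 - 1 = 4$)
$I{\left(j \right)} = 2 j$
$X{\left(o \right)} = \sqrt{2} \sqrt{o}$ ($X{\left(o \right)} = \sqrt{2 o} = \sqrt{2} \sqrt{o}$)
$k{\left(h,M \right)} = M + h + 2 \sqrt{2}$ ($k{\left(h,M \right)} = \left(h + M\right) + \sqrt{2} \sqrt{4} = \left(M + h\right) + \sqrt{2} \cdot 2 = \left(M + h\right) + 2 \sqrt{2} = M + h + 2 \sqrt{2}$)
$\left(9324 + I{\left(129 \right)}\right) \left(k{\left(-35,Z{\left(1,-6 \right)} \right)} + 16755\right) = \left(9324 + 2 \cdot 129\right) \left(\left(3 - 35 + 2 \sqrt{2}\right) + 16755\right) = \left(9324 + 258\right) \left(\left(-32 + 2 \sqrt{2}\right) + 16755\right) = 9582 \left(16723 + 2 \sqrt{2}\right) = 160239786 + 19164 \sqrt{2}$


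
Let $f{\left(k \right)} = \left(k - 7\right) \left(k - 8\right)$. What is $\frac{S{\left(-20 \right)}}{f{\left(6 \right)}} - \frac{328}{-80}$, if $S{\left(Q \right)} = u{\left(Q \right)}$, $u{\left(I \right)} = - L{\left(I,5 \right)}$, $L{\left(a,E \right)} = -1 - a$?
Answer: $- \frac{27}{5} \approx -5.4$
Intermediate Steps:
$u{\left(I \right)} = 1 + I$ ($u{\left(I \right)} = - (-1 - I) = 1 + I$)
$S{\left(Q \right)} = 1 + Q$
$f{\left(k \right)} = \left(-8 + k\right) \left(-7 + k\right)$ ($f{\left(k \right)} = \left(-7 + k\right) \left(-8 + k\right) = \left(-8 + k\right) \left(-7 + k\right)$)
$\frac{S{\left(-20 \right)}}{f{\left(6 \right)}} - \frac{328}{-80} = \frac{1 - 20}{56 + 6^{2} - 90} - \frac{328}{-80} = - \frac{19}{56 + 36 - 90} - - \frac{41}{10} = - \frac{19}{2} + \frac{41}{10} = - \frac{27}{5}$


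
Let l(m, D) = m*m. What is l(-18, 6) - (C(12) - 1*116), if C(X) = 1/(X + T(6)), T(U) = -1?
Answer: 4839/11 ≈ 439.91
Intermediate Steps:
l(m, D) = m**2
C(X) = 1/(-1 + X) (C(X) = 1/(X - 1) = 1/(-1 + X))
l(-18, 6) - (C(12) - 1*116) = (-18)**2 - (1/(-1 + 12) - 1*116) = 324 - (1/11 - 116) = 324 - 1*(-1275/11) = 324 + 1275/11 = 4839/11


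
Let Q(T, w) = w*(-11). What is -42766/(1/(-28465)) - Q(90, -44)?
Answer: 1217333706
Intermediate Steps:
Q(T, w) = -11*w
-42766/(1/(-28465)) - Q(90, -44) = -42766/(1/(-28465)) - (-11)*(-44) = -42766/(-1/28465) - 1*484 = -42766*(-28465) - 484 = 1217334190 - 484 = 1217333706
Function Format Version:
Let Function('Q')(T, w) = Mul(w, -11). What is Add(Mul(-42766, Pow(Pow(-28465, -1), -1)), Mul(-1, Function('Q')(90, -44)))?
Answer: 1217333706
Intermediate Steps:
Function('Q')(T, w) = Mul(-11, w)
Add(Mul(-42766, Pow(Pow(-28465, -1), -1)), Mul(-1, Function('Q')(90, -44))) = Add(Mul(-42766, Pow(Pow(-28465, -1), -1)), Mul(-1, Mul(-11, -44))) = Add(Mul(-42766, Pow(Rational(-1, 28465), -1)), Mul(-1, 484)) = Add(Mul(-42766, -28465), -484) = Add(1217334190, -484) = 1217333706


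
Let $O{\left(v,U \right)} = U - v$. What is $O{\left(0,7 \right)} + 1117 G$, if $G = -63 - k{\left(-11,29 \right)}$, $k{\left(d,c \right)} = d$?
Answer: $-58077$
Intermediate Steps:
$G = -52$ ($G = -63 - -11 = -63 + 11 = -52$)
$O{\left(0,7 \right)} + 1117 G = \left(7 - 0\right) + 1117 \left(-52\right) = \left(7 + 0\right) - 58084 = 7 - 58084 = -58077$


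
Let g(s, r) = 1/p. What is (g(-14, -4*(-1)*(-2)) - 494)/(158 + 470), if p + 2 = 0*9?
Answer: -989/1256 ≈ -0.78742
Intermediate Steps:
p = -2 (p = -2 + 0*9 = -2 + 0 = -2)
g(s, r) = -1/2 (g(s, r) = 1/(-2) = -1/2)
(g(-14, -4*(-1)*(-2)) - 494)/(158 + 470) = (-1/2 - 494)/(158 + 470) = -989/2/628 = -989/2*1/628 = -989/1256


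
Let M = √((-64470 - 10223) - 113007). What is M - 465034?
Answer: -465034 + 10*I*√1877 ≈ -4.6503e+5 + 433.24*I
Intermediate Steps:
M = 10*I*√1877 (M = √(-74693 - 113007) = √(-187700) = 10*I*√1877 ≈ 433.24*I)
M - 465034 = 10*I*√1877 - 465034 = -465034 + 10*I*√1877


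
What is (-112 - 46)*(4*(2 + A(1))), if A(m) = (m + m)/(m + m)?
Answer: -1896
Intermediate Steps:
A(m) = 1 (A(m) = (2*m)/((2*m)) = (2*m)*(1/(2*m)) = 1)
(-112 - 46)*(4*(2 + A(1))) = (-112 - 46)*(4*(2 + 1)) = -632*3 = -158*12 = -1896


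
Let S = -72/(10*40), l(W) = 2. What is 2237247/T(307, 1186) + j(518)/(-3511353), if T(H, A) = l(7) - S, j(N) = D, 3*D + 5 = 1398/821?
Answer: 967437332313566713/942682405851 ≈ 1.0263e+6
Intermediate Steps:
D = -2707/2463 (D = -5/3 + (1398/821)/3 = -5/3 + (1398*(1/821))/3 = -5/3 + (⅓)*(1398/821) = -5/3 + 466/821 = -2707/2463 ≈ -1.0991)
S = -9/50 (S = -72/400 = -72*1/400 = -9/50 ≈ -0.18000)
j(N) = -2707/2463
T(H, A) = 109/50 (T(H, A) = 2 - 1*(-9/50) = 2 + 9/50 = 109/50)
2237247/T(307, 1186) + j(518)/(-3511353) = 2237247/(109/50) - 2707/2463/(-3511353) = 2237247*(50/109) - 2707/2463*(-1/3511353) = 111862350/109 + 2707/8648462439 = 967437332313566713/942682405851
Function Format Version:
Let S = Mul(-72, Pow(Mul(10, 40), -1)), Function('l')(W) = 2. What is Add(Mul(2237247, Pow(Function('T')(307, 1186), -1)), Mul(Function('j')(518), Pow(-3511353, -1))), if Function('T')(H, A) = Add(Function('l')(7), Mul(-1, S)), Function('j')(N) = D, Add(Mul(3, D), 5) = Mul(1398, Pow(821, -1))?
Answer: Rational(967437332313566713, 942682405851) ≈ 1.0263e+6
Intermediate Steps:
D = Rational(-2707, 2463) (D = Add(Rational(-5, 3), Mul(Rational(1, 3), Mul(1398, Pow(821, -1)))) = Add(Rational(-5, 3), Mul(Rational(1, 3), Mul(1398, Rational(1, 821)))) = Add(Rational(-5, 3), Mul(Rational(1, 3), Rational(1398, 821))) = Add(Rational(-5, 3), Rational(466, 821)) = Rational(-2707, 2463) ≈ -1.0991)
S = Rational(-9, 50) (S = Mul(-72, Pow(400, -1)) = Mul(-72, Rational(1, 400)) = Rational(-9, 50) ≈ -0.18000)
Function('j')(N) = Rational(-2707, 2463)
Function('T')(H, A) = Rational(109, 50) (Function('T')(H, A) = Add(2, Mul(-1, Rational(-9, 50))) = Add(2, Rational(9, 50)) = Rational(109, 50))
Add(Mul(2237247, Pow(Function('T')(307, 1186), -1)), Mul(Function('j')(518), Pow(-3511353, -1))) = Add(Mul(2237247, Pow(Rational(109, 50), -1)), Mul(Rational(-2707, 2463), Pow(-3511353, -1))) = Add(Mul(2237247, Rational(50, 109)), Mul(Rational(-2707, 2463), Rational(-1, 3511353))) = Add(Rational(111862350, 109), Rational(2707, 8648462439)) = Rational(967437332313566713, 942682405851)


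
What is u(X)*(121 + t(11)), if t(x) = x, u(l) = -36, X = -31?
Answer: -4752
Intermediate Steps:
u(X)*(121 + t(11)) = -36*(121 + 11) = -36*132 = -4752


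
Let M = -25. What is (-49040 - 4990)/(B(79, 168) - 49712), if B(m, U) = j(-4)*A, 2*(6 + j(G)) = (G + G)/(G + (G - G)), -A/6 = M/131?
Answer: 3538965/3256511 ≈ 1.0867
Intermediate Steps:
A = 150/131 (A = -(-150)/131 = -6*(-25/131) = 150/131 ≈ 1.1450)
j(G) = -5 (j(G) = -6 + ((G + G)/(G + (G - G)))/2 = -6 + ((2*G)/(G + 0))/2 = -6 + ((2*G)/G)/2 = -6 + (½)*2 = -6 + 1 = -5)
B(m, U) = -750/131 (B(m, U) = -5*150/131 = -750/131)
(-49040 - 4990)/(B(79, 168) - 49712) = (-49040 - 4990)/(-750/131 - 49712) = -54030/(-6513022/131) = -54030*(-131/6513022) = 3538965/3256511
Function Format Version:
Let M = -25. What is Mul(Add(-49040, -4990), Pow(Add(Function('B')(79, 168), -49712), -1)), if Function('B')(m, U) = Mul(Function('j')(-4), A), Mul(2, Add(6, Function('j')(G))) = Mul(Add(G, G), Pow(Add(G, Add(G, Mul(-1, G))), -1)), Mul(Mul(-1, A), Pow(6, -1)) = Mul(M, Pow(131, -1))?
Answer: Rational(3538965, 3256511) ≈ 1.0867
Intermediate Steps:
A = Rational(150, 131) (A = Mul(-6, Mul(-25, Pow(131, -1))) = Mul(-6, Mul(-25, Rational(1, 131))) = Mul(-6, Rational(-25, 131)) = Rational(150, 131) ≈ 1.1450)
Function('j')(G) = -5 (Function('j')(G) = Add(-6, Mul(Rational(1, 2), Mul(Add(G, G), Pow(Add(G, Add(G, Mul(-1, G))), -1)))) = Add(-6, Mul(Rational(1, 2), Mul(Mul(2, G), Pow(Add(G, 0), -1)))) = Add(-6, Mul(Rational(1, 2), Mul(Mul(2, G), Pow(G, -1)))) = Add(-6, Mul(Rational(1, 2), 2)) = Add(-6, 1) = -5)
Function('B')(m, U) = Rational(-750, 131) (Function('B')(m, U) = Mul(-5, Rational(150, 131)) = Rational(-750, 131))
Mul(Add(-49040, -4990), Pow(Add(Function('B')(79, 168), -49712), -1)) = Mul(Add(-49040, -4990), Pow(Add(Rational(-750, 131), -49712), -1)) = Mul(-54030, Pow(Rational(-6513022, 131), -1)) = Mul(-54030, Rational(-131, 6513022)) = Rational(3538965, 3256511)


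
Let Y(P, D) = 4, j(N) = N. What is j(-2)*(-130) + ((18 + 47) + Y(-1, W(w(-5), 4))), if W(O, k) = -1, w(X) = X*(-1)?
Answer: 329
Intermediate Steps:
w(X) = -X
j(-2)*(-130) + ((18 + 47) + Y(-1, W(w(-5), 4))) = -2*(-130) + ((18 + 47) + 4) = 260 + (65 + 4) = 260 + 69 = 329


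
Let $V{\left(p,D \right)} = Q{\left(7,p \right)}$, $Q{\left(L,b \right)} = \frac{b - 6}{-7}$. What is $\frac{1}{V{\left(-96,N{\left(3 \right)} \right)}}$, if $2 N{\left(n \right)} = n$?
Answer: $\frac{7}{102} \approx 0.068627$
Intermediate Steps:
$N{\left(n \right)} = \frac{n}{2}$
$Q{\left(L,b \right)} = \frac{6}{7} - \frac{b}{7}$ ($Q{\left(L,b \right)} = \left(-6 + b\right) \left(- \frac{1}{7}\right) = \frac{6}{7} - \frac{b}{7}$)
$V{\left(p,D \right)} = \frac{6}{7} - \frac{p}{7}$
$\frac{1}{V{\left(-96,N{\left(3 \right)} \right)}} = \frac{1}{\frac{6}{7} - - \frac{96}{7}} = \frac{1}{\frac{6}{7} + \frac{96}{7}} = \frac{1}{\frac{102}{7}} = \frac{7}{102}$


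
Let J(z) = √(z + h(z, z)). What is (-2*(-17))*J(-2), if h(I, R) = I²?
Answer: 34*√2 ≈ 48.083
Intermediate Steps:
J(z) = √(z + z²)
(-2*(-17))*J(-2) = (-2*(-17))*√(-2*(1 - 2)) = 34*√(-2*(-1)) = 34*√2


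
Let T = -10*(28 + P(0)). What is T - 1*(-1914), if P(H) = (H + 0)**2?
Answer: 1634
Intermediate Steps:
P(H) = H**2
T = -280 (T = -10*(28 + 0**2) = -10*(28 + 0) = -10*28 = -280)
T - 1*(-1914) = -280 - 1*(-1914) = -280 + 1914 = 1634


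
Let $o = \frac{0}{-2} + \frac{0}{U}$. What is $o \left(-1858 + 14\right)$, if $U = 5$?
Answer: $0$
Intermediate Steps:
$o = 0$ ($o = \frac{0}{-2} + \frac{0}{5} = 0 \left(- \frac{1}{2}\right) + 0 \cdot \frac{1}{5} = 0 + 0 = 0$)
$o \left(-1858 + 14\right) = 0 \left(-1858 + 14\right) = 0 \left(-1844\right) = 0$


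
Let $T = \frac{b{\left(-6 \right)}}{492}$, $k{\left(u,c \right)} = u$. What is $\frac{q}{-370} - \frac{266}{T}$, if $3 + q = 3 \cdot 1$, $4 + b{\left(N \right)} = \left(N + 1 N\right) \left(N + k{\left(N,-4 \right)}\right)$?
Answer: $- \frac{4674}{5} \approx -934.8$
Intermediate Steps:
$b{\left(N \right)} = -4 + 4 N^{2}$ ($b{\left(N \right)} = -4 + \left(N + 1 N\right) \left(N + N\right) = -4 + \left(N + N\right) 2 N = -4 + 2 N 2 N = -4 + 4 N^{2}$)
$T = \frac{35}{123}$ ($T = \frac{-4 + 4 \left(-6\right)^{2}}{492} = \left(-4 + 4 \cdot 36\right) \frac{1}{492} = \left(-4 + 144\right) \frac{1}{492} = 140 \cdot \frac{1}{492} = \frac{35}{123} \approx 0.28455$)
$q = 0$ ($q = -3 + 3 \cdot 1 = -3 + 3 = 0$)
$\frac{q}{-370} - \frac{266}{T} = \frac{0}{-370} - \frac{266}{\frac{35}{123}} = 0 \left(- \frac{1}{370}\right) - \frac{4674}{5} = 0 - \frac{4674}{5} = - \frac{4674}{5}$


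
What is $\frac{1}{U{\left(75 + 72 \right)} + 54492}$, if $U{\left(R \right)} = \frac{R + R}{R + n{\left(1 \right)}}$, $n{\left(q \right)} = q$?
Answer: $\frac{74}{4032555} \approx 1.8351 \cdot 10^{-5}$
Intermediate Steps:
$U{\left(R \right)} = \frac{2 R}{1 + R}$ ($U{\left(R \right)} = \frac{R + R}{R + 1} = \frac{2 R}{1 + R}$)
$\frac{1}{U{\left(75 + 72 \right)} + 54492} = \frac{1}{\frac{2 \left(75 + 72\right)}{1 + \left(75 + 72\right)} + 54492} = \frac{1}{2 \cdot 147 \frac{1}{1 + 147} + 54492} = \frac{1}{2 \cdot 147 \cdot \frac{1}{148} + 54492} = \frac{1}{\frac{147}{74} + 54492} = \frac{1}{\frac{4032555}{74}} = \frac{74}{4032555}$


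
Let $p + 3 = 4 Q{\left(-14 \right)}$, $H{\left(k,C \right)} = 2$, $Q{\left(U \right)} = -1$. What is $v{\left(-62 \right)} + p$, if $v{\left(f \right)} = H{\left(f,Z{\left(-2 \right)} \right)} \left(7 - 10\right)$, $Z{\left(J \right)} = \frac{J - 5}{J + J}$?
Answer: $-13$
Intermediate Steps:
$Z{\left(J \right)} = \frac{-5 + J}{2 J}$
$p = -7$ ($p = -3 + 4 \left(-1\right) = -3 - 4 = -7$)
$v{\left(f \right)} = -6$ ($v{\left(f \right)} = 2 \left(7 - 10\right) = 2 \left(-3\right) = -6$)
$v{\left(-62 \right)} + p = -6 - 7 = -13$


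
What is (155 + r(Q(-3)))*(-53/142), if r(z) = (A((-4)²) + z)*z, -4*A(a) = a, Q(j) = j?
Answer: -4664/71 ≈ -65.690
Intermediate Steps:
A(a) = -a/4
r(z) = z*(-4 + z) (r(z) = (-¼*(-4)² + z)*z = (-¼*16 + z)*z = (-4 + z)*z = z*(-4 + z))
(155 + r(Q(-3)))*(-53/142) = (155 - 3*(-4 - 3))*(-53/142) = (155 - 3*(-7))*(-53*1/142) = (155 + 21)*(-53/142) = 176*(-53/142) = -4664/71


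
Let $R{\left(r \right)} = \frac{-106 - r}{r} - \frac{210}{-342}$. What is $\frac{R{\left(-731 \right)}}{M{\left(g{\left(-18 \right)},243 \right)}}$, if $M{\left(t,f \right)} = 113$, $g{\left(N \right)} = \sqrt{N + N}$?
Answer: $- \frac{10040}{4708371} \approx -0.0021324$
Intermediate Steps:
$g{\left(N \right)} = \sqrt{2} \sqrt{N}$ ($g{\left(N \right)} = \sqrt{2 N} = \sqrt{2} \sqrt{N}$)
$R{\left(r \right)} = \frac{35}{57} + \frac{-106 - r}{r}$ ($R{\left(r \right)} = \frac{-106 - r}{r} - - \frac{35}{57} = \frac{-106 - r}{r} + \frac{35}{57} = \frac{35}{57} + \frac{-106 - r}{r}$)
$\frac{R{\left(-731 \right)}}{M{\left(g{\left(-18 \right)},243 \right)}} = \frac{- \frac{22}{57} - \frac{106}{-731}}{113} = \left(- \frac{22}{57} - - \frac{106}{731}\right) \frac{1}{113} = \left(- \frac{22}{57} + \frac{106}{731}\right) \frac{1}{113} = \left(- \frac{10040}{41667}\right) \frac{1}{113} = - \frac{10040}{4708371}$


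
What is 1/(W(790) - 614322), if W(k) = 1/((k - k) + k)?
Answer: -790/485314379 ≈ -1.6278e-6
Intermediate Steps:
W(k) = 1/k (W(k) = 1/(0 + k) = 1/k)
1/(W(790) - 614322) = 1/(1/790 - 614322) = 1/(-485314379/790) = -790/485314379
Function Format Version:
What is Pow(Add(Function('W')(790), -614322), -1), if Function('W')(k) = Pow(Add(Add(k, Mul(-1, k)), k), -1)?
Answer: Rational(-790, 485314379) ≈ -1.6278e-6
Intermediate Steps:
Function('W')(k) = Pow(k, -1) (Function('W')(k) = Pow(Add(0, k), -1) = Pow(k, -1))
Pow(Add(Function('W')(790), -614322), -1) = Pow(Add(Pow(790, -1), -614322), -1) = Pow(Add(Rational(1, 790), -614322), -1) = Pow(Rational(-485314379, 790), -1) = Rational(-790, 485314379)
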